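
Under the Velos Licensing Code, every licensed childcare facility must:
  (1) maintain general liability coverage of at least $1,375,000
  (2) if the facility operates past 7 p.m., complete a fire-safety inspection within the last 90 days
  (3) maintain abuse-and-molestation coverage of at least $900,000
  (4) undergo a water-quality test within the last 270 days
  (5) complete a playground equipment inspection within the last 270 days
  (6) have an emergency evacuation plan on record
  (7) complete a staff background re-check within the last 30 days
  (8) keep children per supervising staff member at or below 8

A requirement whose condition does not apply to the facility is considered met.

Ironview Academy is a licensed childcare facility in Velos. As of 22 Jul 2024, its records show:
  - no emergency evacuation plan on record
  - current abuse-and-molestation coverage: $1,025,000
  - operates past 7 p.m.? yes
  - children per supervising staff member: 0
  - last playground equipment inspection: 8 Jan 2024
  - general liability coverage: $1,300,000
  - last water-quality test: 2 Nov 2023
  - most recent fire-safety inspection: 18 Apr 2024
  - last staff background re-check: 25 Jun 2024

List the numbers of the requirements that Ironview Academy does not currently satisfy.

1, 2, 6

1. general liability coverage $1,300,000 < $1,375,000 → not met
2. condition 'operates past 7 p.m.' holds; fire-safety inspection 95 days ago vs limit 90 → not met
3. abuse-and-molestation coverage $1,025,000 ≥ $900,000 → met
4. water-quality test 263 days ago vs limit 270 → met
5. playground equipment inspection 196 days ago vs limit 270 → met
6. emergency evacuation plan absent → not met
7. staff background re-check 27 days ago vs limit 30 → met
8. children per supervising staff member 0 ≤ 8 → met
Not met: 1, 2, 6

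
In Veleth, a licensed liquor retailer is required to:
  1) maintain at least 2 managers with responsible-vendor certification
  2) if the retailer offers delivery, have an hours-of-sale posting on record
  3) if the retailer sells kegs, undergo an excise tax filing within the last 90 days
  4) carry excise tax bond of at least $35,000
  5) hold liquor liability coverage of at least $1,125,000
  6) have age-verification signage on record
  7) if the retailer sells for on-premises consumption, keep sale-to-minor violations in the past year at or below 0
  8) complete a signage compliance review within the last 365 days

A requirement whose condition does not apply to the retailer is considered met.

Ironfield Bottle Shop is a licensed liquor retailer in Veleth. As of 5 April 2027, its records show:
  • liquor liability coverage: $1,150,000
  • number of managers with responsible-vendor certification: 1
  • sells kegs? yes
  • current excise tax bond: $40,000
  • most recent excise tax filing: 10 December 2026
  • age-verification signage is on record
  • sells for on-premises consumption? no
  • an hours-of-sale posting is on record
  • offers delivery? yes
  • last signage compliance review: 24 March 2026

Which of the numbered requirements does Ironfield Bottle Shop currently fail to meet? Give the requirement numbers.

1, 3, 8

1. managers with responsible-vendor certification 1 < 2 → not met
2. condition 'offers delivery' holds; hours-of-sale posting present → met
3. condition 'sells kegs' holds; excise tax filing 116 days ago vs limit 90 → not met
4. excise tax bond $40,000 ≥ $35,000 → met
5. liquor liability coverage $1,150,000 ≥ $1,125,000 → met
6. age-verification signage present → met
7. condition 'sells for on-premises consumption' does not hold → requirement n/a → met
8. signage compliance review 377 days ago vs limit 365 → not met
Not met: 1, 3, 8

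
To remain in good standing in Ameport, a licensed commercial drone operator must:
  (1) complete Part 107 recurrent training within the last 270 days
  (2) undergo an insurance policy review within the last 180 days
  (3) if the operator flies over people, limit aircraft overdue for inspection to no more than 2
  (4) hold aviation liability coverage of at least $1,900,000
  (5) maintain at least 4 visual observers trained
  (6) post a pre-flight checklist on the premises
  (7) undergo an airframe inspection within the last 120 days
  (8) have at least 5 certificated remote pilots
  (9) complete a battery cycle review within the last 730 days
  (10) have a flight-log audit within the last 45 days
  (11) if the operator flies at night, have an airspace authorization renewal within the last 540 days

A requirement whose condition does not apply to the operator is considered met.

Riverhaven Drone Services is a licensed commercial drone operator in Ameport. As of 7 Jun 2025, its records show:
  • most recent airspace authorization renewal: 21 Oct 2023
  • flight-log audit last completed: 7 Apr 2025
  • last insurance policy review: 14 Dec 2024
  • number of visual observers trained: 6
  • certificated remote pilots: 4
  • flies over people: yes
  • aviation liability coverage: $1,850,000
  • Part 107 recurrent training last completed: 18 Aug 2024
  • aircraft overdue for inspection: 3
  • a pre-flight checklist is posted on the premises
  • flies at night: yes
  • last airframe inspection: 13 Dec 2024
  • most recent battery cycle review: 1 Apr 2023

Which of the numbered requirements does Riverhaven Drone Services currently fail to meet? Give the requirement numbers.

1. Part 107 recurrent training 293 days ago vs limit 270 → not met
2. insurance policy review 175 days ago vs limit 180 → met
3. condition 'flies over people' holds; aircraft overdue for inspection 3 > 2 → not met
4. aviation liability coverage $1,850,000 < $1,900,000 → not met
5. visual observers trained 6 ≥ 4 → met
6. pre-flight checklist present → met
7. airframe inspection 176 days ago vs limit 120 → not met
8. certificated remote pilots 4 < 5 → not met
9. battery cycle review 798 days ago vs limit 730 → not met
10. flight-log audit 61 days ago vs limit 45 → not met
11. condition 'flies at night' holds; airspace authorization renewal 595 days ago vs limit 540 → not met
Not met: 1, 3, 4, 7, 8, 9, 10, 11

1, 3, 4, 7, 8, 9, 10, 11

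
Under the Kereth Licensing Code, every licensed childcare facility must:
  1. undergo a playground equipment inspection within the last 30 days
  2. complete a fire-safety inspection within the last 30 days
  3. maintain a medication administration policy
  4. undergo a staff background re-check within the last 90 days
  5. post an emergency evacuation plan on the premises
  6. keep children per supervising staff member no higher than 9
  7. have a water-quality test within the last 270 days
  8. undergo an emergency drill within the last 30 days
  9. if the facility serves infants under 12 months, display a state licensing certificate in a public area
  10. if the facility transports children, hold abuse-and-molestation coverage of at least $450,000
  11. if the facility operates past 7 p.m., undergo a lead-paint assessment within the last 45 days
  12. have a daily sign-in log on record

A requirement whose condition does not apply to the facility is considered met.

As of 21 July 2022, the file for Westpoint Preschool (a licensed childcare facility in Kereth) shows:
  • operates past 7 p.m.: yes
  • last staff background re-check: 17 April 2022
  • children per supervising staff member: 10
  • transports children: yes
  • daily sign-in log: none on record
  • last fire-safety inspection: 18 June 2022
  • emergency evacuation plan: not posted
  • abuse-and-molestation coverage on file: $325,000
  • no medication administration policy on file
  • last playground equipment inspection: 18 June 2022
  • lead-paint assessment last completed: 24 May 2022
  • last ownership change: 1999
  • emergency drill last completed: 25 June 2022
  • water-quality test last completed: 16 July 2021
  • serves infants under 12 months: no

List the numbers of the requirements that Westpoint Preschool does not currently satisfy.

1, 2, 3, 4, 5, 6, 7, 10, 11, 12

1. playground equipment inspection 33 days ago vs limit 30 → not met
2. fire-safety inspection 33 days ago vs limit 30 → not met
3. medication administration policy absent → not met
4. staff background re-check 95 days ago vs limit 90 → not met
5. emergency evacuation plan absent → not met
6. children per supervising staff member 10 > 9 → not met
7. water-quality test 370 days ago vs limit 270 → not met
8. emergency drill 26 days ago vs limit 30 → met
9. condition 'serves infants under 12 months' does not hold → requirement n/a → met
10. condition 'transports children' holds; abuse-and-molestation coverage $325,000 < $450,000 → not met
11. condition 'operates past 7 p.m.' holds; lead-paint assessment 58 days ago vs limit 45 → not met
12. daily sign-in log absent → not met
Not met: 1, 2, 3, 4, 5, 6, 7, 10, 11, 12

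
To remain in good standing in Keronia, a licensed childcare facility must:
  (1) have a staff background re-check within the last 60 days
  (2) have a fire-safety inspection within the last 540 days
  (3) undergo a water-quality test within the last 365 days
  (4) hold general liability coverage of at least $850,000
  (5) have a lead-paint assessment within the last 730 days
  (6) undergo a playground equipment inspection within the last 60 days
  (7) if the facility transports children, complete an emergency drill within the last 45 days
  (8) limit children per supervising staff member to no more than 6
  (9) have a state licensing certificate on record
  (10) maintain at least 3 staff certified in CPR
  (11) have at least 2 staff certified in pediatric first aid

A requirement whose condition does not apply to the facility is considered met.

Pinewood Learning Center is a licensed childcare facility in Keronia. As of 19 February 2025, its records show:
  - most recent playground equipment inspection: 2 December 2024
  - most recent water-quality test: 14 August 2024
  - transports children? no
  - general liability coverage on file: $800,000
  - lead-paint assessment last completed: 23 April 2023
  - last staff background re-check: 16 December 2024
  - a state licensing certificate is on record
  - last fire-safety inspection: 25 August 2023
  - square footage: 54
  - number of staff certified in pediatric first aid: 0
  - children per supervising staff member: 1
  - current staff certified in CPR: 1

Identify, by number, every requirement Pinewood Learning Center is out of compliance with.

1. staff background re-check 65 days ago vs limit 60 → not met
2. fire-safety inspection 544 days ago vs limit 540 → not met
3. water-quality test 189 days ago vs limit 365 → met
4. general liability coverage $800,000 < $850,000 → not met
5. lead-paint assessment 668 days ago vs limit 730 → met
6. playground equipment inspection 79 days ago vs limit 60 → not met
7. condition 'transports children' does not hold → requirement n/a → met
8. children per supervising staff member 1 ≤ 6 → met
9. state licensing certificate present → met
10. staff certified in CPR 1 < 3 → not met
11. staff certified in pediatric first aid 0 < 2 → not met
Not met: 1, 2, 4, 6, 10, 11

1, 2, 4, 6, 10, 11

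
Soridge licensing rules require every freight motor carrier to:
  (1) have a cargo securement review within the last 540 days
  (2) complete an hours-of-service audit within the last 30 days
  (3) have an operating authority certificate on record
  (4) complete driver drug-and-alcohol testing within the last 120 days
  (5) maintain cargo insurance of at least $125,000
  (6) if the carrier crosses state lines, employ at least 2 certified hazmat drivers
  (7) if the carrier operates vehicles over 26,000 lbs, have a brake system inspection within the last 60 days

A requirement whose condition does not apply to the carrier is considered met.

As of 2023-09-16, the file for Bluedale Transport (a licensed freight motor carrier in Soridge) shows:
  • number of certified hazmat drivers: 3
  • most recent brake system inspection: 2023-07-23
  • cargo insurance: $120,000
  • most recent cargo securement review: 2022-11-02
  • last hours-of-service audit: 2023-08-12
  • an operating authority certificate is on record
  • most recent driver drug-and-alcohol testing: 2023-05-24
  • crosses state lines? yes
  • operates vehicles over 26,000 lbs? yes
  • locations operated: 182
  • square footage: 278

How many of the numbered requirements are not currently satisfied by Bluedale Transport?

1. cargo securement review 318 days ago vs limit 540 → met
2. hours-of-service audit 35 days ago vs limit 30 → not met
3. operating authority certificate present → met
4. driver drug-and-alcohol testing 115 days ago vs limit 120 → met
5. cargo insurance $120,000 < $125,000 → not met
6. condition 'crosses state lines' holds; certified hazmat drivers 3 ≥ 2 → met
7. condition 'operates vehicles over 26,000 lbs' holds; brake system inspection 55 days ago vs limit 60 → met
Not met: 2 of 7

2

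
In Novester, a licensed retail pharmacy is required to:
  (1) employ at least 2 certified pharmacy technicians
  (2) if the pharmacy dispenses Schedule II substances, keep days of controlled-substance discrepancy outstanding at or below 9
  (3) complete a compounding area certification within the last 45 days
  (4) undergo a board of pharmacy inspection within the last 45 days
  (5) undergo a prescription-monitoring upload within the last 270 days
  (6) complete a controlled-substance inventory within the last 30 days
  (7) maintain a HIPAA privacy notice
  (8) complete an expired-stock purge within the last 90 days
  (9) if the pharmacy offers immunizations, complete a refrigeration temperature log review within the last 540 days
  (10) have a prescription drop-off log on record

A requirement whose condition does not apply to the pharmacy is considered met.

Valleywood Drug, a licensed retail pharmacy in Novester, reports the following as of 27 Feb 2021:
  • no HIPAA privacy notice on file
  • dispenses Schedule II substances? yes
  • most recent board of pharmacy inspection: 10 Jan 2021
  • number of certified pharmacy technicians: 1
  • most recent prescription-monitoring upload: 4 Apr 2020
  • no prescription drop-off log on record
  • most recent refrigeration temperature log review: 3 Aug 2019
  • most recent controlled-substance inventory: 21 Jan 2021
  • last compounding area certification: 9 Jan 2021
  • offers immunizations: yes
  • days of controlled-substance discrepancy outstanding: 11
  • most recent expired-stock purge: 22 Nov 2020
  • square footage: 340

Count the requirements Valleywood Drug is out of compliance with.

10

1. certified pharmacy technicians 1 < 2 → not met
2. condition 'dispenses Schedule II substances' holds; days of controlled-substance discrepancy outstanding 11 > 9 → not met
3. compounding area certification 49 days ago vs limit 45 → not met
4. board of pharmacy inspection 48 days ago vs limit 45 → not met
5. prescription-monitoring upload 329 days ago vs limit 270 → not met
6. controlled-substance inventory 37 days ago vs limit 30 → not met
7. HIPAA privacy notice absent → not met
8. expired-stock purge 97 days ago vs limit 90 → not met
9. condition 'offers immunizations' holds; refrigeration temperature log review 574 days ago vs limit 540 → not met
10. prescription drop-off log absent → not met
Not met: 10 of 10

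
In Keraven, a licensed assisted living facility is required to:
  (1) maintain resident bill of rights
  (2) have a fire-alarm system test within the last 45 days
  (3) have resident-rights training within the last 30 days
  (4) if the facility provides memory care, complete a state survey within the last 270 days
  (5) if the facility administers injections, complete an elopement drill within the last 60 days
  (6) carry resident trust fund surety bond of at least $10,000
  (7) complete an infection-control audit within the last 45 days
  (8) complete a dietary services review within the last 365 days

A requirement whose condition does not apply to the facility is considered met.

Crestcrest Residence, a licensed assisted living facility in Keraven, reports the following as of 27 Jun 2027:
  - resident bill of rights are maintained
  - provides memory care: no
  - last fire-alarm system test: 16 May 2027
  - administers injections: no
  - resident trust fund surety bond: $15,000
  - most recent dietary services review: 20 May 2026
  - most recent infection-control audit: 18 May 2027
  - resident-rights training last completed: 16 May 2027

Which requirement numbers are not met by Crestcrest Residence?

3, 8

1. resident bill of rights present → met
2. fire-alarm system test 42 days ago vs limit 45 → met
3. resident-rights training 42 days ago vs limit 30 → not met
4. condition 'provides memory care' does not hold → requirement n/a → met
5. condition 'administers injections' does not hold → requirement n/a → met
6. resident trust fund surety bond $15,000 ≥ $10,000 → met
7. infection-control audit 40 days ago vs limit 45 → met
8. dietary services review 403 days ago vs limit 365 → not met
Not met: 3, 8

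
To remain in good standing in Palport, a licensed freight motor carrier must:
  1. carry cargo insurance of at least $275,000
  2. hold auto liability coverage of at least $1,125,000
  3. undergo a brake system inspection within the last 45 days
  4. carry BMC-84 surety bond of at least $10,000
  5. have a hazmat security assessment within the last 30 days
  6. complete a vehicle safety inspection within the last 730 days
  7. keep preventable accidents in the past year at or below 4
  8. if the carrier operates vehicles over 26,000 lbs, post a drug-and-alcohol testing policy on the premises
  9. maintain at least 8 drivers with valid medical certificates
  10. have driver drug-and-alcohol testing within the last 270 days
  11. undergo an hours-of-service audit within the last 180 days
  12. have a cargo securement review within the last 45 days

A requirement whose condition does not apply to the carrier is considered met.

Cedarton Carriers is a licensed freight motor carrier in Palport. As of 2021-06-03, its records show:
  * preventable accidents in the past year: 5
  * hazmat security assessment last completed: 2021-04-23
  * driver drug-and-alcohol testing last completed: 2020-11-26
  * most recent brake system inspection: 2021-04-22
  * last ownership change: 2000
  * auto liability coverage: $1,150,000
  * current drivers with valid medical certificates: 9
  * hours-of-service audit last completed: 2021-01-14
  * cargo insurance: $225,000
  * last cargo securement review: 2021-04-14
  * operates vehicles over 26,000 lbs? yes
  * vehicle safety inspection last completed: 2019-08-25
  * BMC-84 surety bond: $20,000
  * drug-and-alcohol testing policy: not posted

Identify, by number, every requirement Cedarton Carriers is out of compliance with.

1. cargo insurance $225,000 < $275,000 → not met
2. auto liability coverage $1,150,000 ≥ $1,125,000 → met
3. brake system inspection 42 days ago vs limit 45 → met
4. BMC-84 surety bond $20,000 ≥ $10,000 → met
5. hazmat security assessment 41 days ago vs limit 30 → not met
6. vehicle safety inspection 648 days ago vs limit 730 → met
7. preventable accidents in the past year 5 > 4 → not met
8. condition 'operates vehicles over 26,000 lbs' holds; drug-and-alcohol testing policy absent → not met
9. drivers with valid medical certificates 9 ≥ 8 → met
10. driver drug-and-alcohol testing 189 days ago vs limit 270 → met
11. hours-of-service audit 140 days ago vs limit 180 → met
12. cargo securement review 50 days ago vs limit 45 → not met
Not met: 1, 5, 7, 8, 12

1, 5, 7, 8, 12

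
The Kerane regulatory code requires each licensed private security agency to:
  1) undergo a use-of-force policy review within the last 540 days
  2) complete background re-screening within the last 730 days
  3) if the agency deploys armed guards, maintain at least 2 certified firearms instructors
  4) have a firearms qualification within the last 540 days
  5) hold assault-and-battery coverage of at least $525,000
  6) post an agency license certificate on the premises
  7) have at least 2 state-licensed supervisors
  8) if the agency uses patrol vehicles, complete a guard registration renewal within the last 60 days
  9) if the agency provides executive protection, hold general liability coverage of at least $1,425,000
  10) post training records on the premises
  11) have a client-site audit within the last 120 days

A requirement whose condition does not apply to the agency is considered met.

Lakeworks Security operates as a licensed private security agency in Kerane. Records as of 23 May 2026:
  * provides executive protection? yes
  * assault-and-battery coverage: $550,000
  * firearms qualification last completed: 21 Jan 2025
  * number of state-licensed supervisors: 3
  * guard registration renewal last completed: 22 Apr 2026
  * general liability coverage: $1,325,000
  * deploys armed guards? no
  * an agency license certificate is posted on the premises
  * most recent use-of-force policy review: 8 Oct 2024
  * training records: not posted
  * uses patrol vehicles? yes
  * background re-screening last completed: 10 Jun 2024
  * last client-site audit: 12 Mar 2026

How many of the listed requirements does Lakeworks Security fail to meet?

3

1. use-of-force policy review 592 days ago vs limit 540 → not met
2. background re-screening 712 days ago vs limit 730 → met
3. condition 'deploys armed guards' does not hold → requirement n/a → met
4. firearms qualification 487 days ago vs limit 540 → met
5. assault-and-battery coverage $550,000 ≥ $525,000 → met
6. agency license certificate present → met
7. state-licensed supervisors 3 ≥ 2 → met
8. condition 'uses patrol vehicles' holds; guard registration renewal 31 days ago vs limit 60 → met
9. condition 'provides executive protection' holds; general liability coverage $1,325,000 < $1,425,000 → not met
10. training records absent → not met
11. client-site audit 72 days ago vs limit 120 → met
Not met: 3 of 11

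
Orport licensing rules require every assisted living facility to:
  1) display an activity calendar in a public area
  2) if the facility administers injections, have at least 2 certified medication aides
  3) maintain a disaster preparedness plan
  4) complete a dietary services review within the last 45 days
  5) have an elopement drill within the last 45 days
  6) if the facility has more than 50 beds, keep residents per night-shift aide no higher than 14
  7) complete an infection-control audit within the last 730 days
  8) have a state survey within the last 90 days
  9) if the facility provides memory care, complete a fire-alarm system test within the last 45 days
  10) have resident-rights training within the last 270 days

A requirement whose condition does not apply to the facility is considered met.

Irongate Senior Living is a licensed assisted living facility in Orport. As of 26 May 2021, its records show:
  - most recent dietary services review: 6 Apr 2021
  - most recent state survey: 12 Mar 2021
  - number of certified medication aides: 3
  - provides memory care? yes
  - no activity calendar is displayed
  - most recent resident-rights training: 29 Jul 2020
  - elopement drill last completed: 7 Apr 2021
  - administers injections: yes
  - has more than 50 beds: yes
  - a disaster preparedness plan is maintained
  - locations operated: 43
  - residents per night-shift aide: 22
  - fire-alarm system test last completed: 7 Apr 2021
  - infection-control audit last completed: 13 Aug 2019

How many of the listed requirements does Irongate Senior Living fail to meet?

1. activity calendar absent → not met
2. condition 'administers injections' holds; certified medication aides 3 ≥ 2 → met
3. disaster preparedness plan present → met
4. dietary services review 50 days ago vs limit 45 → not met
5. elopement drill 49 days ago vs limit 45 → not met
6. condition 'has more than 50 beds' holds; residents per night-shift aide 22 > 14 → not met
7. infection-control audit 652 days ago vs limit 730 → met
8. state survey 75 days ago vs limit 90 → met
9. condition 'provides memory care' holds; fire-alarm system test 49 days ago vs limit 45 → not met
10. resident-rights training 301 days ago vs limit 270 → not met
Not met: 6 of 10

6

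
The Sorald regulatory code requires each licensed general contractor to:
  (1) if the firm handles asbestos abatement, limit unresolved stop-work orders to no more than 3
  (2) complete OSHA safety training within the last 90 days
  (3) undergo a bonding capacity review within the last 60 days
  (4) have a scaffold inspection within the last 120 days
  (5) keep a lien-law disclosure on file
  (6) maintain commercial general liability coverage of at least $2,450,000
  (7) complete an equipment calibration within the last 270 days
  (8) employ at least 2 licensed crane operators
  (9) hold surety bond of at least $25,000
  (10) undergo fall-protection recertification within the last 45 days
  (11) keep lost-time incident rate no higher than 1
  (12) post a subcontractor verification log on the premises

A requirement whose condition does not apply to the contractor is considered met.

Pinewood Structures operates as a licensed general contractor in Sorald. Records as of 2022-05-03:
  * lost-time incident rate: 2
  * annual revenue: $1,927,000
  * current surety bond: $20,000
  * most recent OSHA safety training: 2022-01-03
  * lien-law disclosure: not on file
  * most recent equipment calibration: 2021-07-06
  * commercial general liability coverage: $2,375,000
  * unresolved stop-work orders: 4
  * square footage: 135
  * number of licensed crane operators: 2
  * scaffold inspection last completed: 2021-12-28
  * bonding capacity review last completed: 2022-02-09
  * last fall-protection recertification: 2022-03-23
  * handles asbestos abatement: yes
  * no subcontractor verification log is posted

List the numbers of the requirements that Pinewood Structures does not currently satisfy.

1. condition 'handles asbestos abatement' holds; unresolved stop-work orders 4 > 3 → not met
2. OSHA safety training 120 days ago vs limit 90 → not met
3. bonding capacity review 83 days ago vs limit 60 → not met
4. scaffold inspection 126 days ago vs limit 120 → not met
5. lien-law disclosure absent → not met
6. commercial general liability coverage $2,375,000 < $2,450,000 → not met
7. equipment calibration 301 days ago vs limit 270 → not met
8. licensed crane operators 2 ≥ 2 → met
9. surety bond $20,000 < $25,000 → not met
10. fall-protection recertification 41 days ago vs limit 45 → met
11. lost-time incident rate 2 > 1 → not met
12. subcontractor verification log absent → not met
Not met: 1, 2, 3, 4, 5, 6, 7, 9, 11, 12

1, 2, 3, 4, 5, 6, 7, 9, 11, 12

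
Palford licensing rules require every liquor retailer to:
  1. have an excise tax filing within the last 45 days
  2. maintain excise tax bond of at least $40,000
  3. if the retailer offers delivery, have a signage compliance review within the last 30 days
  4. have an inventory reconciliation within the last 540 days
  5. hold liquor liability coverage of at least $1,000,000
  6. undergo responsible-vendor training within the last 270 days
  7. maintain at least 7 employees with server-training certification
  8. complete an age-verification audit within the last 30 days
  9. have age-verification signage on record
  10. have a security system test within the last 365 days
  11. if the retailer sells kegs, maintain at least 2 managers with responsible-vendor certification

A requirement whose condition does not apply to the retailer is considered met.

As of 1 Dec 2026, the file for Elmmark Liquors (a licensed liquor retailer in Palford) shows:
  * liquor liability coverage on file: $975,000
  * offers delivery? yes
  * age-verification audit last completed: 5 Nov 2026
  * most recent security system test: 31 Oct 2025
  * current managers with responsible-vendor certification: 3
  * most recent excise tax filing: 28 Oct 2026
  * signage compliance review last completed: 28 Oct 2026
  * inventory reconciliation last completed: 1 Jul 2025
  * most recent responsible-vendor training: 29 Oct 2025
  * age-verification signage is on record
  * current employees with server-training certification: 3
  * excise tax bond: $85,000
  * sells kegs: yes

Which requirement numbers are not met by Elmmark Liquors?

1. excise tax filing 34 days ago vs limit 45 → met
2. excise tax bond $85,000 ≥ $40,000 → met
3. condition 'offers delivery' holds; signage compliance review 34 days ago vs limit 30 → not met
4. inventory reconciliation 518 days ago vs limit 540 → met
5. liquor liability coverage $975,000 < $1,000,000 → not met
6. responsible-vendor training 398 days ago vs limit 270 → not met
7. employees with server-training certification 3 < 7 → not met
8. age-verification audit 26 days ago vs limit 30 → met
9. age-verification signage present → met
10. security system test 396 days ago vs limit 365 → not met
11. condition 'sells kegs' holds; managers with responsible-vendor certification 3 ≥ 2 → met
Not met: 3, 5, 6, 7, 10

3, 5, 6, 7, 10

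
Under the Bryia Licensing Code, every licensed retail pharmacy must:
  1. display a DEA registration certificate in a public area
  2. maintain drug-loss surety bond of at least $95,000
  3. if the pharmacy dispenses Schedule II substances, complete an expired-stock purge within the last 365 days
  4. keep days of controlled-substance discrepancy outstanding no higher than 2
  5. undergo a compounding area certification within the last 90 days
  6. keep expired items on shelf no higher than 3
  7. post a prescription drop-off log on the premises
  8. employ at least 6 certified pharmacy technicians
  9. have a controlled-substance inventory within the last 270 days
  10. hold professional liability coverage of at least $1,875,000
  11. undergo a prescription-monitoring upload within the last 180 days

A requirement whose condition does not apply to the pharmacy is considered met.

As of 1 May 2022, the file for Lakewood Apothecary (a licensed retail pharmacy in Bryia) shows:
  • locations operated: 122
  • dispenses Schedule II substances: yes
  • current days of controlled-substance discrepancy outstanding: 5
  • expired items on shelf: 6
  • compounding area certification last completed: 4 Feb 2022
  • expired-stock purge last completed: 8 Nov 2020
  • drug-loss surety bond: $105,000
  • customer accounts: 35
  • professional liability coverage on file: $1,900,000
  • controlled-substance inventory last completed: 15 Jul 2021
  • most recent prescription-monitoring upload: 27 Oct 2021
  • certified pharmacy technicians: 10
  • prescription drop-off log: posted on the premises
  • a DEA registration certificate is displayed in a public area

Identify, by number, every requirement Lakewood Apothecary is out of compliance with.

1. DEA registration certificate present → met
2. drug-loss surety bond $105,000 ≥ $95,000 → met
3. condition 'dispenses Schedule II substances' holds; expired-stock purge 539 days ago vs limit 365 → not met
4. days of controlled-substance discrepancy outstanding 5 > 2 → not met
5. compounding area certification 86 days ago vs limit 90 → met
6. expired items on shelf 6 > 3 → not met
7. prescription drop-off log present → met
8. certified pharmacy technicians 10 ≥ 6 → met
9. controlled-substance inventory 290 days ago vs limit 270 → not met
10. professional liability coverage $1,900,000 ≥ $1,875,000 → met
11. prescription-monitoring upload 186 days ago vs limit 180 → not met
Not met: 3, 4, 6, 9, 11

3, 4, 6, 9, 11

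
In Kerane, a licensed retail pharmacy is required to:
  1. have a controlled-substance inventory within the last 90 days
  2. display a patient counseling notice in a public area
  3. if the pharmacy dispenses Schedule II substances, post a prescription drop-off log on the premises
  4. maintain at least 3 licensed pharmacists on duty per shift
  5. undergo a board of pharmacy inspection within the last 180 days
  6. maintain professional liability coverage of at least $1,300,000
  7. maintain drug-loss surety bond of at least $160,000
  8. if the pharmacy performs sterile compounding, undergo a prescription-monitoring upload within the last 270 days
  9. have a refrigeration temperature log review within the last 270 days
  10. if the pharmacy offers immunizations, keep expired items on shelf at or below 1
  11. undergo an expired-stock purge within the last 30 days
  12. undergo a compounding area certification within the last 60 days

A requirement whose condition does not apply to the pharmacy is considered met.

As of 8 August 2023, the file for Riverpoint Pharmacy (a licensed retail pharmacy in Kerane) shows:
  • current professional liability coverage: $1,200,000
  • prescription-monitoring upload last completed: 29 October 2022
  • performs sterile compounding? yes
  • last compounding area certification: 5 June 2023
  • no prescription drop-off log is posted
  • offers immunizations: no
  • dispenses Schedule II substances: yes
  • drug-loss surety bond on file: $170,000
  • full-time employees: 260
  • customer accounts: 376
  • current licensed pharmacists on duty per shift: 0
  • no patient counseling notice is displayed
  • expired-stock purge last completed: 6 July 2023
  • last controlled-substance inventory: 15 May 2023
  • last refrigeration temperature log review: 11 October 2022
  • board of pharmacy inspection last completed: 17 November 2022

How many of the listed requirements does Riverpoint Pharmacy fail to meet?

9

1. controlled-substance inventory 85 days ago vs limit 90 → met
2. patient counseling notice absent → not met
3. condition 'dispenses Schedule II substances' holds; prescription drop-off log absent → not met
4. licensed pharmacists on duty per shift 0 < 3 → not met
5. board of pharmacy inspection 264 days ago vs limit 180 → not met
6. professional liability coverage $1,200,000 < $1,300,000 → not met
7. drug-loss surety bond $170,000 ≥ $160,000 → met
8. condition 'performs sterile compounding' holds; prescription-monitoring upload 283 days ago vs limit 270 → not met
9. refrigeration temperature log review 301 days ago vs limit 270 → not met
10. condition 'offers immunizations' does not hold → requirement n/a → met
11. expired-stock purge 33 days ago vs limit 30 → not met
12. compounding area certification 64 days ago vs limit 60 → not met
Not met: 9 of 12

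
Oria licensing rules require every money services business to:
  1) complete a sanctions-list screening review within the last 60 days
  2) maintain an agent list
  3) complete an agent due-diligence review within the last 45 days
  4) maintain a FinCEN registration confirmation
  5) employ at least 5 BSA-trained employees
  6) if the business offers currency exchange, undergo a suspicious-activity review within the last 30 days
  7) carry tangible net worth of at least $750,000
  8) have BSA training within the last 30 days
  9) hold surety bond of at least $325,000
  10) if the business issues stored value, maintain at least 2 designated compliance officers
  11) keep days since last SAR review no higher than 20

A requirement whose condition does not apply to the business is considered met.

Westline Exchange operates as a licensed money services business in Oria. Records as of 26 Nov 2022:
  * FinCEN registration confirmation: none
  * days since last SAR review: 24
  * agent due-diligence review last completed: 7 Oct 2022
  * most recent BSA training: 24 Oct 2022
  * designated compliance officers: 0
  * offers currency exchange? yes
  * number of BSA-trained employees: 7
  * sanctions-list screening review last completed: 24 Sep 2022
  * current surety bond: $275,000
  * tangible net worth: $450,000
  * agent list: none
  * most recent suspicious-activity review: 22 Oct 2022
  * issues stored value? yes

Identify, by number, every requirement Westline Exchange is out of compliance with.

1, 2, 3, 4, 6, 7, 8, 9, 10, 11

1. sanctions-list screening review 63 days ago vs limit 60 → not met
2. agent list absent → not met
3. agent due-diligence review 50 days ago vs limit 45 → not met
4. FinCEN registration confirmation absent → not met
5. BSA-trained employees 7 ≥ 5 → met
6. condition 'offers currency exchange' holds; suspicious-activity review 35 days ago vs limit 30 → not met
7. tangible net worth $450,000 < $750,000 → not met
8. BSA training 33 days ago vs limit 30 → not met
9. surety bond $275,000 < $325,000 → not met
10. condition 'issues stored value' holds; designated compliance officers 0 < 2 → not met
11. days since last SAR review 24 > 20 → not met
Not met: 1, 2, 3, 4, 6, 7, 8, 9, 10, 11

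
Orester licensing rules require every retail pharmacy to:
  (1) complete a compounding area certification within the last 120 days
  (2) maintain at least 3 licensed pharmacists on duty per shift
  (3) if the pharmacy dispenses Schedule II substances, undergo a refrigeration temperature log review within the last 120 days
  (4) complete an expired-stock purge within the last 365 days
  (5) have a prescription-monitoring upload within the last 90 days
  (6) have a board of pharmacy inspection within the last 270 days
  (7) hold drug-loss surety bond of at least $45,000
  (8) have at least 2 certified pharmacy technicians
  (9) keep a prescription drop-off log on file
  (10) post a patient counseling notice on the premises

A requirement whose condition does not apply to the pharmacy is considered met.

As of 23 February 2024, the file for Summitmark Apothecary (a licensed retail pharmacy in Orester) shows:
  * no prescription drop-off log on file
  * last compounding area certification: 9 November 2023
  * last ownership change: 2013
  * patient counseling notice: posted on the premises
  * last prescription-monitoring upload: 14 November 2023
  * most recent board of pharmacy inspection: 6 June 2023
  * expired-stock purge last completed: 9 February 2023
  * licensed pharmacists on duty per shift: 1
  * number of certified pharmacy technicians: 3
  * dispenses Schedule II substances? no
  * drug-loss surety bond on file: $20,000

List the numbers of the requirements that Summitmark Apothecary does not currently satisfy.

1. compounding area certification 106 days ago vs limit 120 → met
2. licensed pharmacists on duty per shift 1 < 3 → not met
3. condition 'dispenses Schedule II substances' does not hold → requirement n/a → met
4. expired-stock purge 379 days ago vs limit 365 → not met
5. prescription-monitoring upload 101 days ago vs limit 90 → not met
6. board of pharmacy inspection 262 days ago vs limit 270 → met
7. drug-loss surety bond $20,000 < $45,000 → not met
8. certified pharmacy technicians 3 ≥ 2 → met
9. prescription drop-off log absent → not met
10. patient counseling notice present → met
Not met: 2, 4, 5, 7, 9

2, 4, 5, 7, 9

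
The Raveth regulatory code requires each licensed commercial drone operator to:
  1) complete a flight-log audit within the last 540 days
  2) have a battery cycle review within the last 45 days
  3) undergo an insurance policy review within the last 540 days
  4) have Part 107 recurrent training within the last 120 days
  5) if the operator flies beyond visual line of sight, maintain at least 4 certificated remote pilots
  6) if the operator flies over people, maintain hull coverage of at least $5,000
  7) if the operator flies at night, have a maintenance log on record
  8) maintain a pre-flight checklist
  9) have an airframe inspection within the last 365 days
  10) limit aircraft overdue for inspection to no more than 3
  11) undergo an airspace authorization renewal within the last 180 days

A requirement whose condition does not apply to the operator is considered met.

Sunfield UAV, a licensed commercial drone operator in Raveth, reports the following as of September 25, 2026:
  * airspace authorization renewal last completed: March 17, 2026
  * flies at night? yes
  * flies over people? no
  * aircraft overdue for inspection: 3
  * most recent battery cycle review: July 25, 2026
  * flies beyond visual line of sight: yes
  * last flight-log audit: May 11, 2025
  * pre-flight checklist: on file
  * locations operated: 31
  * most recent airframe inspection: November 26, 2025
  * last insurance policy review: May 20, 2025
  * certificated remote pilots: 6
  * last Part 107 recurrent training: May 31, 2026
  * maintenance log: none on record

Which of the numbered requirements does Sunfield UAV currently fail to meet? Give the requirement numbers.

2, 7, 11

1. flight-log audit 502 days ago vs limit 540 → met
2. battery cycle review 62 days ago vs limit 45 → not met
3. insurance policy review 493 days ago vs limit 540 → met
4. Part 107 recurrent training 117 days ago vs limit 120 → met
5. condition 'flies beyond visual line of sight' holds; certificated remote pilots 6 ≥ 4 → met
6. condition 'flies over people' does not hold → requirement n/a → met
7. condition 'flies at night' holds; maintenance log absent → not met
8. pre-flight checklist present → met
9. airframe inspection 303 days ago vs limit 365 → met
10. aircraft overdue for inspection 3 ≤ 3 → met
11. airspace authorization renewal 192 days ago vs limit 180 → not met
Not met: 2, 7, 11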